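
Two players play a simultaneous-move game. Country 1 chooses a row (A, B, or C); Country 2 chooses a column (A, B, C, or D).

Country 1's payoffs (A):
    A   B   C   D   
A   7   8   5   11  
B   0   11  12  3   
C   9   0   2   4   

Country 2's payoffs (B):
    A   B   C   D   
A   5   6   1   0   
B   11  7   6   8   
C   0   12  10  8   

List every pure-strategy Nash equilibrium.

No pure-strategy Nash equilibrium

A profile is a Nash equilibrium when each player is best-responding to the other.
Country 1's best responses — vs A: C (payoff 9); vs B: B (payoff 11); vs C: B (payoff 12); vs D: A (payoff 11).
Country 2's best responses — vs A: B (payoff 6); vs B: A (payoff 11); vs C: B (payoff 12).
No cell has both players best-responding. For instance, Country 1's best reply to A is C, but against C Country 2 prefers B over A.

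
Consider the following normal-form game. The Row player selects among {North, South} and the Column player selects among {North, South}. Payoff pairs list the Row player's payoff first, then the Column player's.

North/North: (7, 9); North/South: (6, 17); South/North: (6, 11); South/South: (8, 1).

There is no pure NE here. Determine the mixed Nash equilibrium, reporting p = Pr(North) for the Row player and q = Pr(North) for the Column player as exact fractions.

p = 5/9, q = 2/3

Each player's mixing probability is pinned down by making the *other* player indifferent.
The Column player indifferent between North and South: p·9 + (1−p)·11 = p·17 + (1−p)·1 ⟹ 11 + (-2)p = 1 + 16p ⟹ p = 5/9.
The Row player indifferent between North and South: q·7 + (1−q)·6 = q·6 + (1−q)·8 ⟹ 6 + 1q = 8 + (-2)q ⟹ q = 2/3.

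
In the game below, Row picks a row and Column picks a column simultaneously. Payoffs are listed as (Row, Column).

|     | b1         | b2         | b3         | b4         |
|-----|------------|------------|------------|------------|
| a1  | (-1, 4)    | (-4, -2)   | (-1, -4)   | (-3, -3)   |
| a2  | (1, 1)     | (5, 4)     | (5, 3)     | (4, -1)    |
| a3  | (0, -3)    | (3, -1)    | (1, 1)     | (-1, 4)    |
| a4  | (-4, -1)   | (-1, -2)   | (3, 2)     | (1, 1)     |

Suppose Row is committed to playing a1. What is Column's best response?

b1

With Row fixed at a1, Column's payoffs are: b1 → 4, b2 → -2, b3 → -4, b4 → -3.
The maximum is 4, achieved by b1.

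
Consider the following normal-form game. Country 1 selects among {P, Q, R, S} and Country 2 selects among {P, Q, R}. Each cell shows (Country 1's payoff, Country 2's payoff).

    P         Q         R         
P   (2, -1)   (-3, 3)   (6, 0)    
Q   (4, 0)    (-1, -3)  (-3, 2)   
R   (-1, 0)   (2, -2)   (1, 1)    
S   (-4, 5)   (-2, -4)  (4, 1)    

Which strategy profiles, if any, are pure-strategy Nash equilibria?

A profile is a Nash equilibrium when each player is best-responding to the other.
Country 1's best responses — vs P: Q (payoff 4); vs Q: R (payoff 2); vs R: P (payoff 6).
Country 2's best responses — vs P: Q (payoff 3); vs Q: R (payoff 2); vs R: R (payoff 1); vs S: P (payoff 5).
No cell has both players best-responding. For instance, Country 1's best reply to Q is R, but against R Country 2 prefers R over Q.

None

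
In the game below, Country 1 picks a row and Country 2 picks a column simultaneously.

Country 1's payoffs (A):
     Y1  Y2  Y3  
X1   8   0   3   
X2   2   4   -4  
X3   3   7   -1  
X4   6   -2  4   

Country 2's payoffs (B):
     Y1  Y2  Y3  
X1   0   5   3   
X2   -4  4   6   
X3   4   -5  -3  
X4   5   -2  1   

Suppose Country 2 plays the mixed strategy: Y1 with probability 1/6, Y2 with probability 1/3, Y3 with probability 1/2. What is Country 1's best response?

Country 1's best reply maximizes expected payoff against the mix.
X1: (1/6)·8 + (1/3)·0 + (1/2)·3 = 17/6
X2: (1/6)·2 + (1/3)·4 + (1/2)·(-4) = -1/3
X3: (1/6)·3 + (1/3)·7 + (1/2)·(-1) = 7/3
X4: (1/6)·6 + (1/3)·(-2) + (1/2)·4 = 7/3
Highest expected payoff is 17/6, from X1.

X1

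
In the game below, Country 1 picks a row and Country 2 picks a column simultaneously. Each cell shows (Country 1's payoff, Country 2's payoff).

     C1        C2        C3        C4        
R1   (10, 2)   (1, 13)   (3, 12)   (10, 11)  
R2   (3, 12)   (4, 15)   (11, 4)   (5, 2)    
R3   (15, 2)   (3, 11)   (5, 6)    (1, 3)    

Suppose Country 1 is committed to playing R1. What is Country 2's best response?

With Country 1 fixed at R1, Country 2's payoffs are: C1 → 2, C2 → 13, C3 → 12, C4 → 11.
The maximum is 13, achieved by C2.

C2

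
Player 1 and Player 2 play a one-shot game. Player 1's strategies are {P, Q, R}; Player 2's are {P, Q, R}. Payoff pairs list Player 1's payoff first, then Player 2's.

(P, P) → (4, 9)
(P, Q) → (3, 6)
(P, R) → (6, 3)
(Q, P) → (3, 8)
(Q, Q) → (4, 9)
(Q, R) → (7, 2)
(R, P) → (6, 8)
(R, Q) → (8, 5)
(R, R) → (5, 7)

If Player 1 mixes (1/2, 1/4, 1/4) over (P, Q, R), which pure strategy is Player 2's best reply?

Player 2's best reply maximizes expected payoff against the mix.
P: (1/2)·9 + (1/4)·8 + (1/4)·8 = 17/2
Q: (1/2)·6 + (1/4)·9 + (1/4)·5 = 13/2
R: (1/2)·3 + (1/4)·2 + (1/4)·7 = 15/4
Highest expected payoff is 17/2, from P.

P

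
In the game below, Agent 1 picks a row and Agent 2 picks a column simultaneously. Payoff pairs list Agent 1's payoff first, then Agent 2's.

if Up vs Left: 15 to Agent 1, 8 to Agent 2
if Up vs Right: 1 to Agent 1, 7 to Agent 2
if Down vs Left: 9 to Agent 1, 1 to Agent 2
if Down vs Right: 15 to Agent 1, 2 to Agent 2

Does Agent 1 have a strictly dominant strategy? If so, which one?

No strictly dominant strategy

A strategy is strictly dominant if it gives Agent 1 a strictly higher payoff than every other strategy, against every choice by the opponent.
Up is not dominant: against Right, Down gives 15 > 1.
Down is not dominant: against Left, Up gives 15 > 9.
No single strategy is best against every opponent action.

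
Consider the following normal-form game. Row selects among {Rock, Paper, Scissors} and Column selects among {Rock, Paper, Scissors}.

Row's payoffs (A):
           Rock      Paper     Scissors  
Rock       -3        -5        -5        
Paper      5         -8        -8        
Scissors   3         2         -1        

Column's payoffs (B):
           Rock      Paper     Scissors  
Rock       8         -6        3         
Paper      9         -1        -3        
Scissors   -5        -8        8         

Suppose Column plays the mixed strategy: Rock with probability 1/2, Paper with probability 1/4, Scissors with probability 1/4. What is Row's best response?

Compute Row's expected payoff from each pure strategy against the given mix.
Rock: (1/2)·(-3) + (1/4)·(-5) + (1/4)·(-5) = -4
Paper: (1/2)·5 + (1/4)·(-8) + (1/4)·(-8) = -3/2
Scissors: (1/2)·3 + (1/4)·2 + (1/4)·(-1) = 7/4
Highest expected payoff is 7/4, from Scissors.

Scissors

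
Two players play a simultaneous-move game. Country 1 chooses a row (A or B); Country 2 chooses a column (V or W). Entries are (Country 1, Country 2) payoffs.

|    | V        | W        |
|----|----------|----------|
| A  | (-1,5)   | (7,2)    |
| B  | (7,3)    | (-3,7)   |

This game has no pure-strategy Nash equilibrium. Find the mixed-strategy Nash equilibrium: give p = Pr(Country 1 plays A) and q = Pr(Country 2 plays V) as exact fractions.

Each player's mixing probability is pinned down by making the *other* player indifferent.
Country 2 indifferent between V and W: p·5 + (1−p)·3 = p·2 + (1−p)·7 ⟹ 3 + 2p = 7 + (-5)p ⟹ p = 4/7.
Country 1 indifferent between A and B: q·(-1) + (1−q)·7 = q·7 + (1−q)·(-3) ⟹ 7 + (-8)q = (-3) + 10q ⟹ q = 5/9.

p = 4/7, q = 5/9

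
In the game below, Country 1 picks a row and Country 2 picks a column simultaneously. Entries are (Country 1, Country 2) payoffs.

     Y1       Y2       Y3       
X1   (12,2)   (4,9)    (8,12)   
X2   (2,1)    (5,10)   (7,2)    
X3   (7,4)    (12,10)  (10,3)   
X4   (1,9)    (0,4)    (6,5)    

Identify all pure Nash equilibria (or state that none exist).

A profile is a Nash equilibrium when each player is best-responding to the other.
Country 1's best responses — vs Y1: X1 (payoff 12); vs Y2: X3 (payoff 12); vs Y3: X3 (payoff 10).
Country 2's best responses — vs X1: Y3 (payoff 12); vs X2: Y2 (payoff 10); vs X3: Y2 (payoff 10); vs X4: Y1 (payoff 9).
The only mutual best response is (X3, Y2); neither player gains by switching there.

(X3, Y2)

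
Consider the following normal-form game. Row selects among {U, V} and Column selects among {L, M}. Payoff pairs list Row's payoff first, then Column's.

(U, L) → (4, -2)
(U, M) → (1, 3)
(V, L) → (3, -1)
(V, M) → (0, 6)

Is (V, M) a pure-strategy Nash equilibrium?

No

Holding Column at M: Row gets 0 from V but could get 1 by switching to U. Row has a profitable deviation.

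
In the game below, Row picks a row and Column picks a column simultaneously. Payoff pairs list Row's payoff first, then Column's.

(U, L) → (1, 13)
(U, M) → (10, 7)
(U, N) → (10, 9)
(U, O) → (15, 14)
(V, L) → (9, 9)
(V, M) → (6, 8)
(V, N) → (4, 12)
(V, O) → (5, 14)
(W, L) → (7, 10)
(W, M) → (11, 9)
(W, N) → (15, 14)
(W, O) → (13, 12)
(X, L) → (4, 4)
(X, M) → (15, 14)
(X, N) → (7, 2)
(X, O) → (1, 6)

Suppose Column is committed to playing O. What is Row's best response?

With Column fixed at O, Row's payoffs are: U → 15, V → 5, W → 13, X → 1.
The maximum is 15, achieved by U.

U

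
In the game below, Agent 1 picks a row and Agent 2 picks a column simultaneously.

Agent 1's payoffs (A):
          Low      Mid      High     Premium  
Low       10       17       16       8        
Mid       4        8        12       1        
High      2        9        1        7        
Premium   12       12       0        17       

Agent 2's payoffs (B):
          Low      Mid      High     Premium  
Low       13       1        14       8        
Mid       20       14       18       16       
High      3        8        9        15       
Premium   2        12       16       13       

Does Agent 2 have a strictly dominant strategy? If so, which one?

None

A strategy is strictly dominant if it gives Agent 2 a strictly higher payoff than every other strategy, against every choice by the opponent.
Low is not dominant: against Low, High gives 14 > 13.
Mid is not dominant: against Low, Low gives 13 > 1.
High is not dominant: against Mid, Low gives 20 > 18.
Premium is not dominant: against Low, Low gives 13 > 8.
No single strategy is best against every opponent action.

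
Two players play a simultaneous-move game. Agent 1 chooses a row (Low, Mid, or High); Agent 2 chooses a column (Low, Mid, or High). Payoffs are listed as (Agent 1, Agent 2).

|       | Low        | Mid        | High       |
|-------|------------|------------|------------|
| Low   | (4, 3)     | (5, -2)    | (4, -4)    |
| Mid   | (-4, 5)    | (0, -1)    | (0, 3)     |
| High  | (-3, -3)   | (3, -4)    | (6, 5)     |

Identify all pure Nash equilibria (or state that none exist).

(Low, Low) and (High, High)

Check mutual best responses: a cell is a NE iff neither player can gain by unilaterally deviating.
Agent 1's best responses — vs Low: Low (payoff 4); vs Mid: Low (payoff 5); vs High: High (payoff 6).
Agent 2's best responses — vs Low: Low (payoff 3); vs Mid: Low (payoff 5); vs High: High (payoff 5).
Mutual best responses occur at (Low, Low) and (High, High); at each, neither player gains by switching.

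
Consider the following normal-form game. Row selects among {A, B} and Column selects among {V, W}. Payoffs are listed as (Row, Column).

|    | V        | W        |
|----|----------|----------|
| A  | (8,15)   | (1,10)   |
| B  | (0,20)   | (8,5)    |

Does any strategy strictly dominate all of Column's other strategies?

Check whether one of Column's strategies beats all alternatives regardless of what the opponent does.
V strictly dominates: vs A: 15 > 10; vs B: 20 > 5.

V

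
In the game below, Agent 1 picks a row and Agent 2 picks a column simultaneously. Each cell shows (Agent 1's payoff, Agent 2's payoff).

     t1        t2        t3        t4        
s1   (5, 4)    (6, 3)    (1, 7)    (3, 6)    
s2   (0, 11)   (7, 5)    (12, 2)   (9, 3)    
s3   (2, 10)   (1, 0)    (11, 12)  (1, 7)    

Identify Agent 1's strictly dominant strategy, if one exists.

Check whether one of Agent 1's strategies beats all alternatives regardless of what the opponent does.
s1 is not dominant: against t2, s2 gives 7 > 6.
s2 is not dominant: against t1, s1 gives 5 > 0.
s3 is not dominant: against t1, s1 gives 5 > 2.
No single strategy is best against every opponent action.

No strictly dominant strategy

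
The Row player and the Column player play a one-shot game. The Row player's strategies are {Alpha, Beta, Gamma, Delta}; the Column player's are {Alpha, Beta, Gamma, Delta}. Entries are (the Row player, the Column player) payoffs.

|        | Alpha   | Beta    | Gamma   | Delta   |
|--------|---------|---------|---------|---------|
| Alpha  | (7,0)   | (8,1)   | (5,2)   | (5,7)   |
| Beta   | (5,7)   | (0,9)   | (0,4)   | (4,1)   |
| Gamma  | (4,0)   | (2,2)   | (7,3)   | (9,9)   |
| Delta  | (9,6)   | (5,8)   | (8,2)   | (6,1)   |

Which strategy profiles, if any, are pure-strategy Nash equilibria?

(Gamma, Delta)

Check mutual best responses: a cell is a NE iff neither player can gain by unilaterally deviating.
The Row player's best responses — vs Alpha: Delta (payoff 9); vs Beta: Alpha (payoff 8); vs Gamma: Delta (payoff 8); vs Delta: Gamma (payoff 9).
The Column player's best responses — vs Alpha: Delta (payoff 7); vs Beta: Beta (payoff 9); vs Gamma: Delta (payoff 9); vs Delta: Beta (payoff 8).
The only mutual best response is (Gamma, Delta); neither player gains by switching there.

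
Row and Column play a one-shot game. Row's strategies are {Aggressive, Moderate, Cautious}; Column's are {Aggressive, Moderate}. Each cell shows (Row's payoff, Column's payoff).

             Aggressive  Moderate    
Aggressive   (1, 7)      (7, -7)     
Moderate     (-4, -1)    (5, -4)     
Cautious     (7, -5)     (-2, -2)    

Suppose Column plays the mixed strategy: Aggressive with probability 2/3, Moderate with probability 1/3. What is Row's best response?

Compute Row's expected payoff from each pure strategy against the given mix.
Aggressive: (2/3)·1 + (1/3)·7 = 3
Moderate: (2/3)·(-4) + (1/3)·5 = -1
Cautious: (2/3)·7 + (1/3)·(-2) = 4
Highest expected payoff is 4, from Cautious.

Cautious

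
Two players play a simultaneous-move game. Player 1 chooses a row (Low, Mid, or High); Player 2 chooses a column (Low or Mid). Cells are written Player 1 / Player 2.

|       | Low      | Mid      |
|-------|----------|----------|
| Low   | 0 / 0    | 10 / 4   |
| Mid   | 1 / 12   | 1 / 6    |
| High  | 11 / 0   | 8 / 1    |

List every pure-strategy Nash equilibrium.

Find each player's best response to every opponent strategy; NE are the intersections.
Player 1's best responses — vs Low: High (payoff 11); vs Mid: Low (payoff 10).
Player 2's best responses — vs Low: Mid (payoff 4); vs Mid: Low (payoff 12); vs High: Mid (payoff 1).
The only mutual best response is (Low, Mid); neither player gains by switching there.

(Low, Mid)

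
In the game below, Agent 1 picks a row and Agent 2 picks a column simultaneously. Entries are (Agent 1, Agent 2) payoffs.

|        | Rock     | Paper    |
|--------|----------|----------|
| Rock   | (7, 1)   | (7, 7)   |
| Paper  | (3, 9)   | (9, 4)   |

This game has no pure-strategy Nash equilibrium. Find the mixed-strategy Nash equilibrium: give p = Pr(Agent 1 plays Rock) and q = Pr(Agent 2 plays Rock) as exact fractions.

p = 5/11, q = 1/3

In a mixed NE each player is indifferent between their pure strategies, so the opponent's mix sets the indifference.
Agent 2 indifferent between Rock and Paper: p·1 + (1−p)·9 = p·7 + (1−p)·4 ⟹ 9 + (-8)p = 4 + 3p ⟹ p = 5/11.
Agent 1 indifferent between Rock and Paper: q·7 + (1−q)·7 = q·3 + (1−q)·9 ⟹ 7 + 0q = 9 + (-6)q ⟹ q = 1/3.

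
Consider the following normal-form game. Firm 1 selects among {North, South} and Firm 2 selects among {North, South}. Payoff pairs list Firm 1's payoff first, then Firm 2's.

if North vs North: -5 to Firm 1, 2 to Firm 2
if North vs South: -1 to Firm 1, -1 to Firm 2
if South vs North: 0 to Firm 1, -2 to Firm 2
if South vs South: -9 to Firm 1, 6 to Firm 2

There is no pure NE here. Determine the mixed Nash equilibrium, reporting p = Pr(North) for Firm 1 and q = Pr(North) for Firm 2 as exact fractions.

p = 8/11, q = 8/13

In a mixed NE each player is indifferent between their pure strategies, so the opponent's mix sets the indifference.
Firm 2 indifferent between North and South: p·2 + (1−p)·(-2) = p·(-1) + (1−p)·6 ⟹ (-2) + 4p = 6 + (-7)p ⟹ p = 8/11.
Firm 1 indifferent between North and South: q·(-5) + (1−q)·(-1) = q·0 + (1−q)·(-9) ⟹ (-1) + (-4)q = (-9) + 9q ⟹ q = 8/13.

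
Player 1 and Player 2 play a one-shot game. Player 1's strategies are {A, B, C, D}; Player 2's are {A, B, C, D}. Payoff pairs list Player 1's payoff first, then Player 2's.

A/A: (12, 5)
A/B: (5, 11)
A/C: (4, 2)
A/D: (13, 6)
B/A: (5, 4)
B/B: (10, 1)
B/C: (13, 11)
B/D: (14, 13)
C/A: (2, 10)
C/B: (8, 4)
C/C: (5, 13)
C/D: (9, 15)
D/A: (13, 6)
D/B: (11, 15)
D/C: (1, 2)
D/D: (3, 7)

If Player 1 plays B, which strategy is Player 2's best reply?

D

With Player 1 fixed at B, Player 2's payoffs are: A → 4, B → 1, C → 11, D → 13.
The maximum is 13, achieved by D.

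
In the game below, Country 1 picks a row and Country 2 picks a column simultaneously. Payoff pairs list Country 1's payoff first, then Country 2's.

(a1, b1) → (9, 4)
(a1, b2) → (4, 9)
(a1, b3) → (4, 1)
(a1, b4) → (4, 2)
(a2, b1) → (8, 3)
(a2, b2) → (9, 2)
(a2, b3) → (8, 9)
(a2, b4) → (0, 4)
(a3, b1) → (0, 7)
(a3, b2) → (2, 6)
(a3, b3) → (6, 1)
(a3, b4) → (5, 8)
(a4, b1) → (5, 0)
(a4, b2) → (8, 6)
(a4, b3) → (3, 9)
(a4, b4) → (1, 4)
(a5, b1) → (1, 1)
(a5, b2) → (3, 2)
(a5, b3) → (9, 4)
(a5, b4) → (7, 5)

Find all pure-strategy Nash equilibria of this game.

(a5, b4)

Check mutual best responses: a cell is a NE iff neither player can gain by unilaterally deviating.
Country 1's best responses — vs b1: a1 (payoff 9); vs b2: a2 (payoff 9); vs b3: a5 (payoff 9); vs b4: a5 (payoff 7).
Country 2's best responses — vs a1: b2 (payoff 9); vs a2: b3 (payoff 9); vs a3: b4 (payoff 8); vs a4: b3 (payoff 9); vs a5: b4 (payoff 5).
The only mutual best response is (a5, b4); neither player gains by switching there.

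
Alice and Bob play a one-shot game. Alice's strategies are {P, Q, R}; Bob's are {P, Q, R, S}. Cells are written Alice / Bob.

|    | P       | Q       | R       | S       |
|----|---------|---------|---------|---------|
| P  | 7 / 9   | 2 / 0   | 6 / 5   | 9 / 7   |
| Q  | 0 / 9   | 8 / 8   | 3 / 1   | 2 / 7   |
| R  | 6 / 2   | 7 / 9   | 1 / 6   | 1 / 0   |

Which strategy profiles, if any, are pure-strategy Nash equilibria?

(P, P)

Find each player's best response to every opponent strategy; NE are the intersections.
Alice's best responses — vs P: P (payoff 7); vs Q: Q (payoff 8); vs R: P (payoff 6); vs S: P (payoff 9).
Bob's best responses — vs P: P (payoff 9); vs Q: P (payoff 9); vs R: Q (payoff 9).
The only mutual best response is (P, P); neither player gains by switching there.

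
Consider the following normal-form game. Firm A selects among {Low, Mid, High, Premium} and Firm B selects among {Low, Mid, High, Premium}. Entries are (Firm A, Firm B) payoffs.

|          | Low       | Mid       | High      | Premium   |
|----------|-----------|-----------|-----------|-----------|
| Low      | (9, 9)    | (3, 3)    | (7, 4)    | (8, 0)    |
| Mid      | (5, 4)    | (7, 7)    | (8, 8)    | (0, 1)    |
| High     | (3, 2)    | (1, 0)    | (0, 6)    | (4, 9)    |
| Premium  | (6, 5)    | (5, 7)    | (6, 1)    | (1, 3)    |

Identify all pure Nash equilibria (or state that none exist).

Find each player's best response to every opponent strategy; NE are the intersections.
Firm A's best responses — vs Low: Low (payoff 9); vs Mid: Mid (payoff 7); vs High: Mid (payoff 8); vs Premium: Low (payoff 8).
Firm B's best responses — vs Low: Low (payoff 9); vs Mid: High (payoff 8); vs High: Premium (payoff 9); vs Premium: Mid (payoff 7).
Mutual best responses occur at (Low, Low) and (Mid, High); at each, neither player gains by switching.

(Low, Low) and (Mid, High)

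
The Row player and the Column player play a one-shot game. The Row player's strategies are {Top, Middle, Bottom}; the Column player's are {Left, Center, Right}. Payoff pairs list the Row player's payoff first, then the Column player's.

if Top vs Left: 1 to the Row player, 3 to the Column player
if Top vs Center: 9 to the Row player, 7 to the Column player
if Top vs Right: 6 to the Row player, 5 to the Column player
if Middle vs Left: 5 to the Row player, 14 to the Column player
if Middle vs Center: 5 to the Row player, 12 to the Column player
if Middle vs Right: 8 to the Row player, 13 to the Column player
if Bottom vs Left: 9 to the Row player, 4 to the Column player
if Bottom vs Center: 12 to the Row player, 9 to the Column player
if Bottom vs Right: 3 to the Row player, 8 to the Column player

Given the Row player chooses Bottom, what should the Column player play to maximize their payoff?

Center

With the Row player fixed at Bottom, the Column player's payoffs are: Left → 4, Center → 9, Right → 8.
The maximum is 9, achieved by Center.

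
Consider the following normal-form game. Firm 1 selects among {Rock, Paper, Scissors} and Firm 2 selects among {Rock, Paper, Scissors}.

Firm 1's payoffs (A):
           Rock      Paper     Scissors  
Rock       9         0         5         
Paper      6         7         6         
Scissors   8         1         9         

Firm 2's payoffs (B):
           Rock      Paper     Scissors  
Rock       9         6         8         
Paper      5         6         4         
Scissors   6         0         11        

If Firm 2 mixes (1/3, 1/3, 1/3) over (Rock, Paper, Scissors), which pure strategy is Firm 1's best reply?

Firm 1's best reply maximizes expected payoff against the mix.
Rock: (1/3)·9 + (1/3)·0 + (1/3)·5 = 14/3
Paper: (1/3)·6 + (1/3)·7 + (1/3)·6 = 19/3
Scissors: (1/3)·8 + (1/3)·1 + (1/3)·9 = 6
Highest expected payoff is 19/3, from Paper.

Paper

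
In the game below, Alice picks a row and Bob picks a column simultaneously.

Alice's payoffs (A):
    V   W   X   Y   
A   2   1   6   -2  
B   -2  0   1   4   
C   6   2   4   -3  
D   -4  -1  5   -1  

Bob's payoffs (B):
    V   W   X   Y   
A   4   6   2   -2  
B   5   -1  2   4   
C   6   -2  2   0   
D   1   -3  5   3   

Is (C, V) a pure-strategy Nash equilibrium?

Holding Bob at V: Alice gets 6 from C, versus 2 from A, -2 from B, -4 from D. No profitable deviation for Alice.
Holding Alice at C: Bob gets 6 from V, versus -2 from W, 2 from X, 0 from Y. No profitable deviation for Bob either.

Yes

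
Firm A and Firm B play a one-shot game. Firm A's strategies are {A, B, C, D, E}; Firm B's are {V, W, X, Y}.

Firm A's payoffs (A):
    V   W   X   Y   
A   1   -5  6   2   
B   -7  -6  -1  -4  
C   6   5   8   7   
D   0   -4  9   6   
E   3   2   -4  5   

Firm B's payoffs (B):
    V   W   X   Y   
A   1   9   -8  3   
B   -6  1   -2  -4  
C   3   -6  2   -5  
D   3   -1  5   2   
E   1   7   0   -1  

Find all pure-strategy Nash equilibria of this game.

(C, V) and (D, X)

A profile is a Nash equilibrium when each player is best-responding to the other.
Firm A's best responses — vs V: C (payoff 6); vs W: C (payoff 5); vs X: D (payoff 9); vs Y: C (payoff 7).
Firm B's best responses — vs A: W (payoff 9); vs B: W (payoff 1); vs C: V (payoff 3); vs D: X (payoff 5); vs E: W (payoff 7).
Mutual best responses occur at (C, V) and (D, X); at each, neither player gains by switching.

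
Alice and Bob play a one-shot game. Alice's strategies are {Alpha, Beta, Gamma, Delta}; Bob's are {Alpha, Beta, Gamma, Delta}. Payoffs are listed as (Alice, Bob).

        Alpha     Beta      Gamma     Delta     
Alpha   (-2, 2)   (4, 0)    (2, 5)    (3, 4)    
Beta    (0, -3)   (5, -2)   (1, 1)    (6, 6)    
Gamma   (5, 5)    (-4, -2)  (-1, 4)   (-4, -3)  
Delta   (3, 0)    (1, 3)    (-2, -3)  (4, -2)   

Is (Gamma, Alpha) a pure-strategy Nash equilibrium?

Holding Bob at Alpha: Alice gets 5 from Gamma, versus -2 from Alpha, 0 from Beta, 3 from Delta. No profitable deviation for Alice.
Holding Alice at Gamma: Bob gets 5 from Alpha, versus -2 from Beta, 4 from Gamma, -3 from Delta. No profitable deviation for Bob either.

Yes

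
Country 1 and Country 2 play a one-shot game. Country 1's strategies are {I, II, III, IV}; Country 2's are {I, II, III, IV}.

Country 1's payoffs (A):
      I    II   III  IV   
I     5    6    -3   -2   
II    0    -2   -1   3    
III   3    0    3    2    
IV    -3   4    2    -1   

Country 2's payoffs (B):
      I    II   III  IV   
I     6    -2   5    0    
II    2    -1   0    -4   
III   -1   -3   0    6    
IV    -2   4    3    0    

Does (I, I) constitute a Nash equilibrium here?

Holding Country 2 at I: Country 1 gets 5 from I, versus 0 from II, 3 from III, -3 from IV. No profitable deviation for Country 1.
Holding Country 1 at I: Country 2 gets 6 from I, versus -2 from II, 5 from III, 0 from IV. No profitable deviation for Country 2 either.

Yes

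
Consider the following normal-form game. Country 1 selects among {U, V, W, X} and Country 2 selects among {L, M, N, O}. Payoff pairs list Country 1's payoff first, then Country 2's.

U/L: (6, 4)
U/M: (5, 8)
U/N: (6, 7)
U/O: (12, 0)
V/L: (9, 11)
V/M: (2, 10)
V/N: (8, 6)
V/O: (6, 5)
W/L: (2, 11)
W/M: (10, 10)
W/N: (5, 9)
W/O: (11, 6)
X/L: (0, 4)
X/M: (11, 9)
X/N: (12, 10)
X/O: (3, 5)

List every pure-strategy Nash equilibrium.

A profile is a Nash equilibrium when each player is best-responding to the other.
Country 1's best responses — vs L: V (payoff 9); vs M: X (payoff 11); vs N: X (payoff 12); vs O: U (payoff 12).
Country 2's best responses — vs U: M (payoff 8); vs V: L (payoff 11); vs W: L (payoff 11); vs X: N (payoff 10).
Mutual best responses occur at (V, L) and (X, N); at each, neither player gains by switching.

(V, L) and (X, N)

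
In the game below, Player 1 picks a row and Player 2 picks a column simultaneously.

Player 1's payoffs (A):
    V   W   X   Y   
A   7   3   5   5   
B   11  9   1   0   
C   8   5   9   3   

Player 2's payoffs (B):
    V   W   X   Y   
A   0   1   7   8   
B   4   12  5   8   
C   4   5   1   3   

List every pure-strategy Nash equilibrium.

A profile is a Nash equilibrium when each player is best-responding to the other.
Player 1's best responses — vs V: B (payoff 11); vs W: B (payoff 9); vs X: C (payoff 9); vs Y: A (payoff 5).
Player 2's best responses — vs A: Y (payoff 8); vs B: W (payoff 12); vs C: W (payoff 5).
Mutual best responses occur at (A, Y) and (B, W); at each, neither player gains by switching.

(A, Y) and (B, W)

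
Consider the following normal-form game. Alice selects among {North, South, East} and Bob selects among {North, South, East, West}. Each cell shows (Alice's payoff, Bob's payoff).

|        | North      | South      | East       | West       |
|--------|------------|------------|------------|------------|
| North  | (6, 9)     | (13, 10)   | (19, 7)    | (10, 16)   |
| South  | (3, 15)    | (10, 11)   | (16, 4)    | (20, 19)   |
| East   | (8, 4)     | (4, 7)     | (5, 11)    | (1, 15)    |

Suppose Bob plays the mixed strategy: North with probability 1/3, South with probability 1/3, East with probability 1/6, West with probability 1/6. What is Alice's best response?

Compute Alice's expected payoff from each pure strategy against the given mix.
North: (1/3)·6 + (1/3)·13 + (1/6)·19 + (1/6)·10 = 67/6
South: (1/3)·3 + (1/3)·10 + (1/6)·16 + (1/6)·20 = 31/3
East: (1/3)·8 + (1/3)·4 + (1/6)·5 + (1/6)·1 = 5
Highest expected payoff is 67/6, from North.

North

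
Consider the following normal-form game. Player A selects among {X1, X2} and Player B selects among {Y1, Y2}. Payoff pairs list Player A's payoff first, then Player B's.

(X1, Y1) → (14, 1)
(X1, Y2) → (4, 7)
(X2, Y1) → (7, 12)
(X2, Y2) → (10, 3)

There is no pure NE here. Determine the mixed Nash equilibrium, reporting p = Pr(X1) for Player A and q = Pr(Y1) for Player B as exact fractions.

In a mixed NE each player is indifferent between their pure strategies, so the opponent's mix sets the indifference.
Player B indifferent between Y1 and Y2: p·1 + (1−p)·12 = p·7 + (1−p)·3 ⟹ 12 + (-11)p = 3 + 4p ⟹ p = 3/5.
Player A indifferent between X1 and X2: q·14 + (1−q)·4 = q·7 + (1−q)·10 ⟹ 4 + 10q = 10 + (-3)q ⟹ q = 6/13.

p = 3/5, q = 6/13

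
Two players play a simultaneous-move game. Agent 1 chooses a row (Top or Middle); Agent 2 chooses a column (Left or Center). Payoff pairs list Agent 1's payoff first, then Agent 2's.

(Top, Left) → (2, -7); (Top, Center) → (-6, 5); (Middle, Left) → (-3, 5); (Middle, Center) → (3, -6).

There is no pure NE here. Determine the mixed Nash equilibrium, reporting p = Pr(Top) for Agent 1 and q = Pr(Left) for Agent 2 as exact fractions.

p = 11/23, q = 9/14

In a mixed NE each player is indifferent between their pure strategies, so the opponent's mix sets the indifference.
Agent 2 indifferent between Left and Center: p·(-7) + (1−p)·5 = p·5 + (1−p)·(-6) ⟹ 5 + (-12)p = (-6) + 11p ⟹ p = 11/23.
Agent 1 indifferent between Top and Middle: q·2 + (1−q)·(-6) = q·(-3) + (1−q)·3 ⟹ (-6) + 8q = 3 + (-6)q ⟹ q = 9/14.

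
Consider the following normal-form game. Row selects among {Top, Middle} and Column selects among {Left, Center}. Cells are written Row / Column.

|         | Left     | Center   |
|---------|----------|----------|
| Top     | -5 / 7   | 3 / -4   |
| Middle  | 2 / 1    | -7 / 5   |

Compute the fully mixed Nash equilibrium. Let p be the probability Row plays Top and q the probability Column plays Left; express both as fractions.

In a mixed NE each player is indifferent between their pure strategies, so the opponent's mix sets the indifference.
Column indifferent between Left and Center: p·7 + (1−p)·1 = p·(-4) + (1−p)·5 ⟹ 1 + 6p = 5 + (-9)p ⟹ p = 4/15.
Row indifferent between Top and Middle: q·(-5) + (1−q)·3 = q·2 + (1−q)·(-7) ⟹ 3 + (-8)q = (-7) + 9q ⟹ q = 10/17.

p = 4/15, q = 10/17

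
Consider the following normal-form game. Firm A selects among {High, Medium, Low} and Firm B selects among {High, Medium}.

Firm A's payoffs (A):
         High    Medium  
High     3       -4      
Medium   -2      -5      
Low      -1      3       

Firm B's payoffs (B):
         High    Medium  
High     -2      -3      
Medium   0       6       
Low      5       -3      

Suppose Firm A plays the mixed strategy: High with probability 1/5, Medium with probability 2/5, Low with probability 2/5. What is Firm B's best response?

High

Firm B's best reply maximizes expected payoff against the mix.
High: (1/5)·(-2) + (2/5)·0 + (2/5)·5 = 8/5
Medium: (1/5)·(-3) + (2/5)·6 + (2/5)·(-3) = 3/5
Highest expected payoff is 8/5, from High.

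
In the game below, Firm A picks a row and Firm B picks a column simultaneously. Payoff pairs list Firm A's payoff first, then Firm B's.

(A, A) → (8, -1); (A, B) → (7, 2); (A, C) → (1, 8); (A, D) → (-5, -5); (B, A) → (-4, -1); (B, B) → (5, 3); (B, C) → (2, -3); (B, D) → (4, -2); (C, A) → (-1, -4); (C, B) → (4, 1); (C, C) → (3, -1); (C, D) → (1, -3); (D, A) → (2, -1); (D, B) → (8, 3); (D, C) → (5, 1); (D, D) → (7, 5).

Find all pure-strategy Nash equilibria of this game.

Check mutual best responses: a cell is a NE iff neither player can gain by unilaterally deviating.
Firm A's best responses — vs A: A (payoff 8); vs B: D (payoff 8); vs C: D (payoff 5); vs D: D (payoff 7).
Firm B's best responses — vs A: C (payoff 8); vs B: B (payoff 3); vs C: B (payoff 1); vs D: D (payoff 5).
The only mutual best response is (D, D); neither player gains by switching there.

(D, D)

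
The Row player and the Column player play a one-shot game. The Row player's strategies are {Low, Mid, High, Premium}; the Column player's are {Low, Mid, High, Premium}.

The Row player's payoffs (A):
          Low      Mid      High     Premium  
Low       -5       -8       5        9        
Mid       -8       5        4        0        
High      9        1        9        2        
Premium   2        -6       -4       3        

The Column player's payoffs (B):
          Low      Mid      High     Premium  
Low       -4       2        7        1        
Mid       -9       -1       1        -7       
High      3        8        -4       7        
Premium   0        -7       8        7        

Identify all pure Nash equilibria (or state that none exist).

Find each player's best response to every opponent strategy; NE are the intersections.
The Row player's best responses — vs Low: High (payoff 9); vs Mid: Mid (payoff 5); vs High: High (payoff 9); vs Premium: Low (payoff 9).
The Column player's best responses — vs Low: High (payoff 7); vs Mid: High (payoff 1); vs High: Mid (payoff 8); vs Premium: High (payoff 8).
No cell has both players best-responding. For instance, the Row player's best reply to Low is High, but against High the Column player prefers Mid over Low.

There is no pure-strategy Nash equilibrium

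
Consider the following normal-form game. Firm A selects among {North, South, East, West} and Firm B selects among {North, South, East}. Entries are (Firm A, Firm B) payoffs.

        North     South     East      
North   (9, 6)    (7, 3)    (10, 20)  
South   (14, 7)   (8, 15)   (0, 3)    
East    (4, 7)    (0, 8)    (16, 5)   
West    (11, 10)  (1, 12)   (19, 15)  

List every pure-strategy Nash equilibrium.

Find each player's best response to every opponent strategy; NE are the intersections.
Firm A's best responses — vs North: South (payoff 14); vs South: South (payoff 8); vs East: West (payoff 19).
Firm B's best responses — vs North: East (payoff 20); vs South: South (payoff 15); vs East: South (payoff 8); vs West: East (payoff 15).
Mutual best responses occur at (South, South) and (West, East); at each, neither player gains by switching.

(South, South) and (West, East)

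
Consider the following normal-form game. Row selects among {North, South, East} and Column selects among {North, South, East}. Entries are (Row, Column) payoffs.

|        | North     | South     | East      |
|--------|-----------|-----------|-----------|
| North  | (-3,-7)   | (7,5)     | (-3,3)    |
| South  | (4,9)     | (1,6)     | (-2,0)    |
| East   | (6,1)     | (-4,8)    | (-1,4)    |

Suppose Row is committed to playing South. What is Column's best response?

North

With Row fixed at South, Column's payoffs are: North → 9, South → 6, East → 0.
The maximum is 9, achieved by North.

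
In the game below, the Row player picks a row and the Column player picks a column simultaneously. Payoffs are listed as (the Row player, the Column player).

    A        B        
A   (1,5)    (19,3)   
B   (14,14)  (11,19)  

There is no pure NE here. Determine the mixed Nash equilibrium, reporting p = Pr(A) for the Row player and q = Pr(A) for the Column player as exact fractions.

p = 5/7, q = 8/21

Each player's mixing probability is pinned down by making the *other* player indifferent.
The Column player indifferent between A and B: p·5 + (1−p)·14 = p·3 + (1−p)·19 ⟹ 14 + (-9)p = 19 + (-16)p ⟹ p = 5/7.
The Row player indifferent between A and B: q·1 + (1−q)·19 = q·14 + (1−q)·11 ⟹ 19 + (-18)q = 11 + 3q ⟹ q = 8/21.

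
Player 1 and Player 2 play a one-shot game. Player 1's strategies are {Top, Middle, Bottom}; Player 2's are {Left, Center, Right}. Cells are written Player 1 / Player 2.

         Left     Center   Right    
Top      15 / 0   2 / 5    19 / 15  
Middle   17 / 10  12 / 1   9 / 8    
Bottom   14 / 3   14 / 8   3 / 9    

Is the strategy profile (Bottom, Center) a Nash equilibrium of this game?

Holding Player 2 at Center: Player 1 gets 14 from Bottom, versus 2 from Top, 12 from Middle. No profitable deviation for Player 1.
Holding Player 1 at Bottom: Player 2 gets 8 from Center but could get 9 by switching to Right. Player 2 has a profitable deviation.

No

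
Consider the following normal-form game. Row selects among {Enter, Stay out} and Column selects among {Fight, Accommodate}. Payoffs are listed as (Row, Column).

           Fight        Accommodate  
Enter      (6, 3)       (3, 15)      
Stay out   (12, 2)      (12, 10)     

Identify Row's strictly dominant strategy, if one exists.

Stay out

A strategy is strictly dominant if it gives Row a strictly higher payoff than every other strategy, against every choice by the opponent.
Stay out strictly dominates: vs Fight: 12 > 6; vs Accommodate: 12 > 3.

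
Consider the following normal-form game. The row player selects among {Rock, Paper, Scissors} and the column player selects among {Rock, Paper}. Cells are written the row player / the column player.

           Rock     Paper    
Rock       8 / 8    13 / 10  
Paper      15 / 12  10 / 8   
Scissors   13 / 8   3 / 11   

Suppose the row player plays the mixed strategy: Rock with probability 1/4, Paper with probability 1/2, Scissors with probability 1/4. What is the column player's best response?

The column player's best reply maximizes expected payoff against the mix.
Rock: (1/4)·8 + (1/2)·12 + (1/4)·8 = 10
Paper: (1/4)·10 + (1/2)·8 + (1/4)·11 = 37/4
Highest expected payoff is 10, from Rock.

Rock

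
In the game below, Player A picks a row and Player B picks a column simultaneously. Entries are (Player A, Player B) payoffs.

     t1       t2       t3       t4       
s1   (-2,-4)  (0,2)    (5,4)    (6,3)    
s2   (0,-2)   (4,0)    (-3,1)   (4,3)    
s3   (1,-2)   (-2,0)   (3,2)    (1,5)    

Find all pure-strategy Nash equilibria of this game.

Check mutual best responses: a cell is a NE iff neither player can gain by unilaterally deviating.
Player A's best responses — vs t1: s3 (payoff 1); vs t2: s2 (payoff 4); vs t3: s1 (payoff 5); vs t4: s1 (payoff 6).
Player B's best responses — vs s1: t3 (payoff 4); vs s2: t4 (payoff 3); vs s3: t4 (payoff 5).
The only mutual best response is (s1, t3); neither player gains by switching there.

(s1, t3)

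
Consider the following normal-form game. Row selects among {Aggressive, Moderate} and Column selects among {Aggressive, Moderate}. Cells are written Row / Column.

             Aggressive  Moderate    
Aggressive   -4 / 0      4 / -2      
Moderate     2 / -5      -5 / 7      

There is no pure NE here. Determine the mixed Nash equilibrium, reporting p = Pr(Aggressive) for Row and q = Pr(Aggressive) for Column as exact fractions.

In a mixed NE each player is indifferent between their pure strategies, so the opponent's mix sets the indifference.
Column indifferent between Aggressive and Moderate: p·0 + (1−p)·(-5) = p·(-2) + (1−p)·7 ⟹ (-5) + 5p = 7 + (-9)p ⟹ p = 6/7.
Row indifferent between Aggressive and Moderate: q·(-4) + (1−q)·4 = q·2 + (1−q)·(-5) ⟹ 4 + (-8)q = (-5) + 7q ⟹ q = 3/5.

p = 6/7, q = 3/5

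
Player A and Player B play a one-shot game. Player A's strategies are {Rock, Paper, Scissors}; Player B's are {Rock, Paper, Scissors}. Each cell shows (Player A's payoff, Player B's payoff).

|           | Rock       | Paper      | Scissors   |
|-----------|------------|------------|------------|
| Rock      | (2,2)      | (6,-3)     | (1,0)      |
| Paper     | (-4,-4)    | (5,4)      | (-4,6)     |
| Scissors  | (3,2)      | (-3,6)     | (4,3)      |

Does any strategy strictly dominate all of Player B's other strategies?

A strategy is strictly dominant if it gives Player B a strictly higher payoff than every other strategy, against every choice by the opponent.
Rock is not dominant: against Paper, Paper gives 4 > -4.
Paper is not dominant: against Rock, Rock gives 2 > -3.
Scissors is not dominant: against Rock, Rock gives 2 > 0.
No single strategy is best against every opponent action.

None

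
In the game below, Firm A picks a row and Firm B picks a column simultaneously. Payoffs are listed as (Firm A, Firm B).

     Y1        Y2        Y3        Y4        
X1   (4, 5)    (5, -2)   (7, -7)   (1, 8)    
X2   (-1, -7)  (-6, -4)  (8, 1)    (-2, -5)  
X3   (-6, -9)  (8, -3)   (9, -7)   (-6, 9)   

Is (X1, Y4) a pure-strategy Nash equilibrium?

Holding Firm B at Y4: Firm A gets 1 from X1, versus -2 from X2, -6 from X3. No profitable deviation for Firm A.
Holding Firm A at X1: Firm B gets 8 from Y4, versus 5 from Y1, -2 from Y2, -7 from Y3. No profitable deviation for Firm B either.

Yes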